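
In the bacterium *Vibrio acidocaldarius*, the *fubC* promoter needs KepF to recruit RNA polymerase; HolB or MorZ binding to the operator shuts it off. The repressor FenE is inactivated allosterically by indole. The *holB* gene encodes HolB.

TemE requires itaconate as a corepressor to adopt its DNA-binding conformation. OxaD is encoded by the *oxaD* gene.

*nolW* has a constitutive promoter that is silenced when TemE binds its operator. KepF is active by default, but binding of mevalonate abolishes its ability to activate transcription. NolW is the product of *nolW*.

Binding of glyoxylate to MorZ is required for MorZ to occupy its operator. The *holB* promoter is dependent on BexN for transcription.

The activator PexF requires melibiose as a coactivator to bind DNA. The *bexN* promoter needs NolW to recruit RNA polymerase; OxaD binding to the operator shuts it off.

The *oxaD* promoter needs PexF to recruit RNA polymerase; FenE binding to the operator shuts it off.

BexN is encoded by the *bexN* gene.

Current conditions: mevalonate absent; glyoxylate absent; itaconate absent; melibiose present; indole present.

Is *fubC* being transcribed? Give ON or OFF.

Melibiose is present, so PexF is active.
Indole is present, so FenE is inactive.
No repressor is bound and PexF is active, so *oxaD* is transcribed.
So OxaD is produced and active.
Itaconate is absent, so TemE is inactive.
With no repressor bound, *nolW* is transcribed.
So NolW is produced and active.
With repressor OxaD bound, *bexN* is not transcribed.
So BexN is not produced.
Required activator BexN is absent, so *holB* is not transcribed.
So HolB is not produced.
Glyoxylate is absent, so MorZ is inactive.
Mevalonate is absent, so KepF is active.
No repressor is bound and KepF is active, so *fubC* is transcribed.

ON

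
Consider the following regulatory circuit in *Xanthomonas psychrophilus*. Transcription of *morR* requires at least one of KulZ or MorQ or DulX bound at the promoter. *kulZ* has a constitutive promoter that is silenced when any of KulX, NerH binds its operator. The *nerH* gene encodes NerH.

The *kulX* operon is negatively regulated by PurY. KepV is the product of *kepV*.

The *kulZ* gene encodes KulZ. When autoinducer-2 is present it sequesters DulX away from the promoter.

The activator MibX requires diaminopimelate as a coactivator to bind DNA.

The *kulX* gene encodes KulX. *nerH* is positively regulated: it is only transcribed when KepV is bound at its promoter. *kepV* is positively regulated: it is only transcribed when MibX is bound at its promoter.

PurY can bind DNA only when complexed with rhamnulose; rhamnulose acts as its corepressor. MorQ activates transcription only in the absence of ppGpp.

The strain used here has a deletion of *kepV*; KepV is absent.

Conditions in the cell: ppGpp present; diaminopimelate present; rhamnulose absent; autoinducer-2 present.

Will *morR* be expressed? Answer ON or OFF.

OFF

Rhamnulose is absent, so PurY is inactive.
With no repressor bound, *kulX* is transcribed.
So KulX is produced and active.
KepV is non-functional in this strain, so it has no effect.
Required activator KepV is absent, so *nerH* is not transcribed.
So NerH is not produced.
With repressor KulX bound, *kulZ* is not transcribed.
So KulZ is not produced.
ppGpp is present, so MorQ is inactive.
Autoinducer-2 is present, so DulX is inactive.
No activator is available at the *morR* promoter, so *morR* is not transcribed.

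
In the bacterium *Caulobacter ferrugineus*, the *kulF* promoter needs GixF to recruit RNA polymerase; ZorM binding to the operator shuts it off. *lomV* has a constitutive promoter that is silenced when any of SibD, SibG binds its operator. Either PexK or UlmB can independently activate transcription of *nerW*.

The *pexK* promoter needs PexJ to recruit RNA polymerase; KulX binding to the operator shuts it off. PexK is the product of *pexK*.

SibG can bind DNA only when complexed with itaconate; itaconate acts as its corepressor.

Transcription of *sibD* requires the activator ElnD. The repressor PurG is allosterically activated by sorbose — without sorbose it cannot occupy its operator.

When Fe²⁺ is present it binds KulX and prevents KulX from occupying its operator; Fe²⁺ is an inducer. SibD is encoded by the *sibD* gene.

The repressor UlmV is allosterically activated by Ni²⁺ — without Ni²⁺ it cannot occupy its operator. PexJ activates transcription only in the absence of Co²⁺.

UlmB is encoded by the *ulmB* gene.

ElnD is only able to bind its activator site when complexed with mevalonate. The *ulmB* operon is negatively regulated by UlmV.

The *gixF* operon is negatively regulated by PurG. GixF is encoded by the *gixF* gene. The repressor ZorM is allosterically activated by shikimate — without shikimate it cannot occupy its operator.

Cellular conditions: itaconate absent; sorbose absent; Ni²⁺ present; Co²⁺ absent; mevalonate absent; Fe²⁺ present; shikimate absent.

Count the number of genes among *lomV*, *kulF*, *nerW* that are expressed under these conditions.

3

Mevalonate is absent, so ElnD is inactive.
Required activator ElnD is absent, so *sibD* is not transcribed.
So SibD is not produced.
Itaconate is absent, so SibG is inactive.
With no repressor bound, *lomV* is transcribed.
→ *lomV* is ON.
Sorbose is absent, so PurG is inactive.
With no repressor bound, *gixF* is transcribed.
So GixF is produced and active.
Shikimate is absent, so ZorM is inactive.
No repressor is bound and GixF is active, so *kulF* is transcribed.
→ *kulF* is ON.
Co²⁺ is absent, so PexJ is active.
Fe²⁺ is present, so KulX is inactive.
No repressor is bound and PexJ is active, so *pexK* is transcribed.
So PexK is produced and active.
Ni²⁺ is present, so UlmV is active.
With repressor UlmV bound, *ulmB* is not transcribed.
So UlmB is not produced.
Activator PexK is present, so *nerW* is transcribed.
→ *nerW* is ON.
3 of the 3 genes are transcribed.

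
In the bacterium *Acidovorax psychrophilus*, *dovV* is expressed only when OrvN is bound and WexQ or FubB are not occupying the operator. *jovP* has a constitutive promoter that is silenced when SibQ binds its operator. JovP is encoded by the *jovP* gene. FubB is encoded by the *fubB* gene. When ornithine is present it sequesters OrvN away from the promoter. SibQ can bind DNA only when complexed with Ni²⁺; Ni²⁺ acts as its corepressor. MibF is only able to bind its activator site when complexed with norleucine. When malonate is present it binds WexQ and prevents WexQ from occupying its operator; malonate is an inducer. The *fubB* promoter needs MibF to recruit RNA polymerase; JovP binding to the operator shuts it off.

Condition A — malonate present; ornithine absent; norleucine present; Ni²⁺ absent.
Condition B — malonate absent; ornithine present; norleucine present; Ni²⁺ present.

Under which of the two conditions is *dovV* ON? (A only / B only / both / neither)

A only

Condition A:
Malonate is present, so WexQ is inactive.
Ornithine is absent, so OrvN is active.
Norleucine is present, so MibF is active.
Ni²⁺ is absent, so SibQ is inactive.
With no repressor bound, *jovP* is transcribed.
So JovP is produced and active.
With repressor JovP bound, *fubB* is not transcribed.
So FubB is not produced.
No repressor is bound and OrvN is active, so *dovV* is transcribed.
→ *dovV* is ON in A.
Condition B:
Malonate is absent, so WexQ is active.
Ornithine is present, so OrvN is inactive.
Norleucine is present, so MibF is active.
Ni²⁺ is present, so SibQ is active.
With repressor SibQ bound, *jovP* is not transcribed.
So JovP is not produced.
No repressor is bound and MibF is active, so *fubB* is transcribed.
So FubB is produced and active.
With repressor WexQ bound, *dovV* is not transcribed.
→ *dovV* is OFF in B.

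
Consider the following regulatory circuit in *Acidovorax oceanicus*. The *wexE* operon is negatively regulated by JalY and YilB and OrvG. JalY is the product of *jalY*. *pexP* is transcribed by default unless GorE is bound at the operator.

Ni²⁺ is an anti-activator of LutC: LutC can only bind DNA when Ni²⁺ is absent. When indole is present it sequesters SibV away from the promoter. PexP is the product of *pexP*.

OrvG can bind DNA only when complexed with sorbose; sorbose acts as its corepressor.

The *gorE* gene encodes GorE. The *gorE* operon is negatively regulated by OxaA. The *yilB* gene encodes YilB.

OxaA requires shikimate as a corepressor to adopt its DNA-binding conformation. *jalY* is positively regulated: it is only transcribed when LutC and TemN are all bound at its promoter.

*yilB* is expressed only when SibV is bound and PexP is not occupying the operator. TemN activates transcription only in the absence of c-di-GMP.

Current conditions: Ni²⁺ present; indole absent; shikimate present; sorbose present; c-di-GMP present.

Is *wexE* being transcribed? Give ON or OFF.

Ni²⁺ is present, so LutC is inactive.
c-di-GMP is present, so TemN is inactive.
Required activator LutC is absent, so *jalY* is not transcribed.
So JalY is not produced.
Indole is absent, so SibV is active.
Shikimate is present, so OxaA is active.
With repressor OxaA bound, *gorE* is not transcribed.
So GorE is not produced.
With no repressor bound, *pexP* is transcribed.
So PexP is produced and active.
With repressor PexP bound, *yilB* is not transcribed.
So YilB is not produced.
Sorbose is present, so OrvG is active.
With repressor OrvG bound, *wexE* is not transcribed.

OFF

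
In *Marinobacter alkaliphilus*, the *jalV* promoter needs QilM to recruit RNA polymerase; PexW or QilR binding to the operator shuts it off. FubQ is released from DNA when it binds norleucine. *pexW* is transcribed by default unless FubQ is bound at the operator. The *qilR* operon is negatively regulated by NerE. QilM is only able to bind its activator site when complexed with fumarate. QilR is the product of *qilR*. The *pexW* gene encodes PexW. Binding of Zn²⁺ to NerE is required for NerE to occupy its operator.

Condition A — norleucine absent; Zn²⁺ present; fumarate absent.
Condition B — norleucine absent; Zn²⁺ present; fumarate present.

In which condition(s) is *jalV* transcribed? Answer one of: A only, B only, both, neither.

B only

Condition A:
Norleucine is absent, so FubQ is active.
With repressor FubQ bound, *pexW* is not transcribed.
So PexW is not produced.
Zn²⁺ is present, so NerE is active.
With repressor NerE bound, *qilR* is not transcribed.
So QilR is not produced.
Fumarate is absent, so QilM is inactive.
Required activator QilM is absent, so *jalV* is not transcribed.
→ *jalV* is OFF in A.
Condition B:
Norleucine is absent, so FubQ is active.
With repressor FubQ bound, *pexW* is not transcribed.
So PexW is not produced.
Zn²⁺ is present, so NerE is active.
With repressor NerE bound, *qilR* is not transcribed.
So QilR is not produced.
Fumarate is present, so QilM is active.
No repressor is bound and QilM is active, so *jalV* is transcribed.
→ *jalV* is ON in B.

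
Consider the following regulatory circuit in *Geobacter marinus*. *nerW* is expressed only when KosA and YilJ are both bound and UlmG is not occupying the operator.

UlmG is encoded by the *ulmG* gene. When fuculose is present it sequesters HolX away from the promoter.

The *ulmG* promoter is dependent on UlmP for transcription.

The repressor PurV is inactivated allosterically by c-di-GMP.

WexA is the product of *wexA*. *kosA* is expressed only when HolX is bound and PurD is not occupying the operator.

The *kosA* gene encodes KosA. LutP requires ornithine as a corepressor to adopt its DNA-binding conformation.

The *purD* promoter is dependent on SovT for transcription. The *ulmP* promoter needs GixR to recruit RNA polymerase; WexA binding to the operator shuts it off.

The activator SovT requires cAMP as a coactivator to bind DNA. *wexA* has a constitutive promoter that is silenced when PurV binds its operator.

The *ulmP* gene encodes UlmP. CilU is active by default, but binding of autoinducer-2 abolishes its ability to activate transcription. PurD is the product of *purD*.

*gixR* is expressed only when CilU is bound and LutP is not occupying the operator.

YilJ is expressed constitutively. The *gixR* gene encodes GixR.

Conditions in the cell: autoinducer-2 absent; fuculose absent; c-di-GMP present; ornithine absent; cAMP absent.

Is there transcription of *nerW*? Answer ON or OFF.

cAMP is absent, so SovT is inactive.
Required activator SovT is absent, so *purD* is not transcribed.
So PurD is not produced.
Fuculose is absent, so HolX is active.
No repressor is bound and HolX is active, so *kosA* is transcribed.
So KosA is produced and active.
YilJ is produced constitutively and is active.
c-di-GMP is present, so PurV is inactive.
With no repressor bound, *wexA* is transcribed.
So WexA is produced and active.
Autoinducer-2 is absent, so CilU is active.
Ornithine is absent, so LutP is inactive.
No repressor is bound and CilU is active, so *gixR* is transcribed.
So GixR is produced and active.
With repressor WexA bound, *ulmP* is not transcribed.
So UlmP is not produced.
Required activator UlmP is absent, so *ulmG* is not transcribed.
So UlmG is not produced.
No repressor is bound and KosA and YilJ are active, so *nerW* is transcribed.

ON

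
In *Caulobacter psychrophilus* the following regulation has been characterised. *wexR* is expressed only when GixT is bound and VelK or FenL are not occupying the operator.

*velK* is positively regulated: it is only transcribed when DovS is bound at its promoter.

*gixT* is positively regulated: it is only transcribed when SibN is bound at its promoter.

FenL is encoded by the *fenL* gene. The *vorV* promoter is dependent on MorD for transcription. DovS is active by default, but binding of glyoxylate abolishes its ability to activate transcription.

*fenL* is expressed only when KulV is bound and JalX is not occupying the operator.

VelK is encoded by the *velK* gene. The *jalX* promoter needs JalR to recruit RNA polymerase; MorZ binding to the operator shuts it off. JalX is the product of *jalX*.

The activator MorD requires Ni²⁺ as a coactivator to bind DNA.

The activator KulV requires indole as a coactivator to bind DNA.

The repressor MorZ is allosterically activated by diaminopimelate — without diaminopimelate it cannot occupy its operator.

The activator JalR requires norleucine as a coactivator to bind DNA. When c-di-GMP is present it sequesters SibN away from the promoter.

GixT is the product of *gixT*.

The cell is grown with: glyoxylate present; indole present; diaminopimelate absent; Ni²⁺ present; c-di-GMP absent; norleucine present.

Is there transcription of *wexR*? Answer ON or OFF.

Glyoxylate is present, so DovS is inactive.
Required activator DovS is absent, so *velK* is not transcribed.
So VelK is not produced.
Norleucine is present, so JalR is active.
Diaminopimelate is absent, so MorZ is inactive.
No repressor is bound and JalR is active, so *jalX* is transcribed.
So JalX is produced and active.
Indole is present, so KulV is active.
With repressor JalX bound, *fenL* is not transcribed.
So FenL is not produced.
c-di-GMP is absent, so SibN is active.
No repressor is bound and SibN is active, so *gixT* is transcribed.
So GixT is produced and active.
No repressor is bound and GixT is active, so *wexR* is transcribed.

ON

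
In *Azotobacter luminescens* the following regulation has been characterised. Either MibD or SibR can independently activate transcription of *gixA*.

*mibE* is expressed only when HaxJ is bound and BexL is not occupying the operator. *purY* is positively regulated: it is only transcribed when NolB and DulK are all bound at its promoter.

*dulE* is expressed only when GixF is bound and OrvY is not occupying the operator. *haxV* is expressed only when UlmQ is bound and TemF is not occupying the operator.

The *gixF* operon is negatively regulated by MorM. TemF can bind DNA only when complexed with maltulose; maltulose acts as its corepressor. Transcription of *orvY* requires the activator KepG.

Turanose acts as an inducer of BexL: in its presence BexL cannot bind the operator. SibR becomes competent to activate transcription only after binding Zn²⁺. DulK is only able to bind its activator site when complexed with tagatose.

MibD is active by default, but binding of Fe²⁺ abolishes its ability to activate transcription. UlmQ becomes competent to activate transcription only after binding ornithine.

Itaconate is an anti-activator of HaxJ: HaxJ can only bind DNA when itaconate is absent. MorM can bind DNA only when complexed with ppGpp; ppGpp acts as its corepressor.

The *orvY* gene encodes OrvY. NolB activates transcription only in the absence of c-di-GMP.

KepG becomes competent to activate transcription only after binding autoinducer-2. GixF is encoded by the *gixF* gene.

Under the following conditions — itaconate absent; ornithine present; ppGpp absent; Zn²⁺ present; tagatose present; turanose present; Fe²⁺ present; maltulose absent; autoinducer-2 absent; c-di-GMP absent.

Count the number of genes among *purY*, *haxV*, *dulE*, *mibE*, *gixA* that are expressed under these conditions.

c-di-GMP is absent, so NolB is active.
Tagatose is present, so DulK is active.
No repressor is bound and NolB and DulK are active, so *purY* is transcribed.
→ *purY* is ON.
Ornithine is present, so UlmQ is active.
Maltulose is absent, so TemF is inactive.
No repressor is bound and UlmQ is active, so *haxV* is transcribed.
→ *haxV* is ON.
Autoinducer-2 is absent, so KepG is inactive.
Required activator KepG is absent, so *orvY* is not transcribed.
So OrvY is not produced.
ppGpp is absent, so MorM is inactive.
With no repressor bound, *gixF* is transcribed.
So GixF is produced and active.
No repressor is bound and GixF is active, so *dulE* is transcribed.
→ *dulE* is ON.
Turanose is present, so BexL is inactive.
Itaconate is absent, so HaxJ is active.
No repressor is bound and HaxJ is active, so *mibE* is transcribed.
→ *mibE* is ON.
Fe²⁺ is present, so MibD is inactive.
Zn²⁺ is present, so SibR is active.
Activator SibR is present, so *gixA* is transcribed.
→ *gixA* is ON.
5 of the 5 genes are transcribed.

5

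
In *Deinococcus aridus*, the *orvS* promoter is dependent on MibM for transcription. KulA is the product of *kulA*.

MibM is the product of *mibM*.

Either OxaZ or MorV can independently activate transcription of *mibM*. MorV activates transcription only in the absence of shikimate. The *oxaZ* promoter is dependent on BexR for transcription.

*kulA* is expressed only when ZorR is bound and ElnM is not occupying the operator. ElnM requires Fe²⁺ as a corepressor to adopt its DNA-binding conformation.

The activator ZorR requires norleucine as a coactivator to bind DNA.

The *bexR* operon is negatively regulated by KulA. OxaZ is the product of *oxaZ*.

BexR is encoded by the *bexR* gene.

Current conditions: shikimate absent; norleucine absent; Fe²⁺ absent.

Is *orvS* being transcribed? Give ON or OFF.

Norleucine is absent, so ZorR is inactive.
Fe²⁺ is absent, so ElnM is inactive.
Required activator ZorR is absent, so *kulA* is not transcribed.
So KulA is not produced.
With no repressor bound, *bexR* is transcribed.
So BexR is produced and active.
No repressor is bound and BexR is active, so *oxaZ* is transcribed.
So OxaZ is produced and active.
Shikimate is absent, so MorV is active.
Activator OxaZ is present, so *mibM* is transcribed.
So MibM is produced and active.
No repressor is bound and MibM is active, so *orvS* is transcribed.

ON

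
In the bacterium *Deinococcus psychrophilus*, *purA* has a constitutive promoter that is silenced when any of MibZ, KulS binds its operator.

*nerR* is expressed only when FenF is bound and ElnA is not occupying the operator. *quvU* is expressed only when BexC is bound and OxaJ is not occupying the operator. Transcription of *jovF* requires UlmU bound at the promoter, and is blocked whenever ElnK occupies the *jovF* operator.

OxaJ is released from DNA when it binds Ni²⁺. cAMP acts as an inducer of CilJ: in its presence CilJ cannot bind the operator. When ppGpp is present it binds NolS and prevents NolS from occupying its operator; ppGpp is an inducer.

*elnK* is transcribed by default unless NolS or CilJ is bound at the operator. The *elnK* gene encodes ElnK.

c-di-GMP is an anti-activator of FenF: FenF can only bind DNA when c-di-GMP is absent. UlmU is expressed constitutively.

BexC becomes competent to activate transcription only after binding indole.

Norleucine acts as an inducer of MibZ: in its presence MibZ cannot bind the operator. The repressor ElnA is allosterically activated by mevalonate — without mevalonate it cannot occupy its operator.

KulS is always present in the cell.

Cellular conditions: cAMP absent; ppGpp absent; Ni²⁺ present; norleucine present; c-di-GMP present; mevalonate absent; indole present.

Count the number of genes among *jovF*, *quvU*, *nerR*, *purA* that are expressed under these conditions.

UlmU is produced constitutively and is active.
ppGpp is absent, so NolS is active.
cAMP is absent, so CilJ is active.
With repressor NolS bound, *elnK* is not transcribed.
So ElnK is not produced.
No repressor is bound and UlmU is active, so *jovF* is transcribed.
→ *jovF* is ON.
Indole is present, so BexC is active.
Ni²⁺ is present, so OxaJ is inactive.
No repressor is bound and BexC is active, so *quvU* is transcribed.
→ *quvU* is ON.
c-di-GMP is present, so FenF is inactive.
Mevalonate is absent, so ElnA is inactive.
Required activator FenF is absent, so *nerR* is not transcribed.
→ *nerR* is OFF.
Norleucine is present, so MibZ is inactive.
KulS is produced constitutively and is active.
With repressor KulS bound, *purA* is not transcribed.
→ *purA* is OFF.
2 of the 4 genes are transcribed.

2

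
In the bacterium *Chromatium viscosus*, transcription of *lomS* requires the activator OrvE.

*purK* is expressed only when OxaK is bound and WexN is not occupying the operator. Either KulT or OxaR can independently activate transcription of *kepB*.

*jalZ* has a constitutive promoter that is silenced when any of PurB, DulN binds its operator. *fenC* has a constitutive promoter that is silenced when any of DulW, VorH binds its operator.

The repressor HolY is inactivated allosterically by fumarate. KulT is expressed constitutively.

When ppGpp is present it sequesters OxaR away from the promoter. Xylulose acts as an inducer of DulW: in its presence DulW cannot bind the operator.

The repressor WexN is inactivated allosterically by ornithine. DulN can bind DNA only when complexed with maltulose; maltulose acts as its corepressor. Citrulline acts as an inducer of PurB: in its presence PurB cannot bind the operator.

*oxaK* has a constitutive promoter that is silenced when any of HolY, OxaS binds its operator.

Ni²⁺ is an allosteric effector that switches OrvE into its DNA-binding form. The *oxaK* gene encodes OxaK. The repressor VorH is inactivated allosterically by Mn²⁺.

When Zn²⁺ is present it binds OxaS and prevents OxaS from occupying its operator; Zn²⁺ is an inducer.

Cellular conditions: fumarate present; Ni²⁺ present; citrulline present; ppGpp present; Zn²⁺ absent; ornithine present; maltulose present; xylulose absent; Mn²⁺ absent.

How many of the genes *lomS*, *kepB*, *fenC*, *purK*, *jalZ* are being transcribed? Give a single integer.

Ni²⁺ is present, so OrvE is active.
No repressor is bound and OrvE is active, so *lomS* is transcribed.
→ *lomS* is ON.
KulT is produced constitutively and is active.
ppGpp is present, so OxaR is inactive.
Activator KulT is present, so *kepB* is transcribed.
→ *kepB* is ON.
Xylulose is absent, so DulW is active.
Mn²⁺ is absent, so VorH is active.
With repressor DulW bound, *fenC* is not transcribed.
→ *fenC* is OFF.
Ornithine is present, so WexN is inactive.
Fumarate is present, so HolY is inactive.
Zn²⁺ is absent, so OxaS is active.
With repressor OxaS bound, *oxaK* is not transcribed.
So OxaK is not produced.
Required activator OxaK is absent, so *purK* is not transcribed.
→ *purK* is OFF.
Citrulline is present, so PurB is inactive.
Maltulose is present, so DulN is active.
With repressor DulN bound, *jalZ* is not transcribed.
→ *jalZ* is OFF.
2 of the 5 genes are transcribed.

2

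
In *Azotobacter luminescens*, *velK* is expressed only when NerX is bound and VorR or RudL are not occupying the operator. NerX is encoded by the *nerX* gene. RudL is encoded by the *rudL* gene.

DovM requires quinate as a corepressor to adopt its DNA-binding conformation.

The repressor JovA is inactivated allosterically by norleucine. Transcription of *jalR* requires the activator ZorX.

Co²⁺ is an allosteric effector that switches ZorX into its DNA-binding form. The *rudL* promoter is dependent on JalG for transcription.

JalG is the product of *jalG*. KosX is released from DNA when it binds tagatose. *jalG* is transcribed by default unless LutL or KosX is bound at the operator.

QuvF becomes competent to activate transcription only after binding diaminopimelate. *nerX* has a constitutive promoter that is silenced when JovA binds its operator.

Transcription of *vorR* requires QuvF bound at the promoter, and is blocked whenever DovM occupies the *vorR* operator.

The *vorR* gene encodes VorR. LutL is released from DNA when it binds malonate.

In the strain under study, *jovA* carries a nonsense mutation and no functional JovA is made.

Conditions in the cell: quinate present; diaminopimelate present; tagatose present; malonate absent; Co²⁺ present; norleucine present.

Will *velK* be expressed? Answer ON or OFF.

ON

Quinate is present, so DovM is active.
Diaminopimelate is present, so QuvF is active.
With repressor DovM bound, *vorR* is not transcribed.
So VorR is not produced.
Malonate is absent, so LutL is active.
Tagatose is present, so KosX is inactive.
With repressor LutL bound, *jalG* is not transcribed.
So JalG is not produced.
Required activator JalG is absent, so *rudL* is not transcribed.
So RudL is not produced.
JovA is non-functional in this strain, so it has no effect.
With no repressor bound, *nerX* is transcribed.
So NerX is produced and active.
No repressor is bound and NerX is active, so *velK* is transcribed.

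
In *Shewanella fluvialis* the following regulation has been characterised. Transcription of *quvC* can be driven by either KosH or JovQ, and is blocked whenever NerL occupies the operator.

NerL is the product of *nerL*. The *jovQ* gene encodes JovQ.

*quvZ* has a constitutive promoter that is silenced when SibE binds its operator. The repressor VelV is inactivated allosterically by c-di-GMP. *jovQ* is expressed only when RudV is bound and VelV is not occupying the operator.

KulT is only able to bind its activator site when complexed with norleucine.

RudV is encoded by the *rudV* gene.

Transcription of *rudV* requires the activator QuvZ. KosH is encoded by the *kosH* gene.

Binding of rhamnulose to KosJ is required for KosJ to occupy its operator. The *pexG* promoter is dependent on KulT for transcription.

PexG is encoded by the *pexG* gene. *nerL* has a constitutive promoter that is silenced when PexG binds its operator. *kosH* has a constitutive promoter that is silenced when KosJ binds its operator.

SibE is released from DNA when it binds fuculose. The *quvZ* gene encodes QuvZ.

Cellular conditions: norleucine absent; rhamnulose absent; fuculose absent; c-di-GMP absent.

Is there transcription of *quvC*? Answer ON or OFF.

Rhamnulose is absent, so KosJ is inactive.
With no repressor bound, *kosH* is transcribed.
So KosH is produced and active.
Norleucine is absent, so KulT is inactive.
Required activator KulT is absent, so *pexG* is not transcribed.
So PexG is not produced.
With no repressor bound, *nerL* is transcribed.
So NerL is produced and active.
Fuculose is absent, so SibE is active.
With repressor SibE bound, *quvZ* is not transcribed.
So QuvZ is not produced.
Required activator QuvZ is absent, so *rudV* is not transcribed.
So RudV is not produced.
c-di-GMP is absent, so VelV is active.
With repressor VelV bound, *jovQ* is not transcribed.
So JovQ is not produced.
With repressor NerL bound, *quvC* is not transcribed.

OFF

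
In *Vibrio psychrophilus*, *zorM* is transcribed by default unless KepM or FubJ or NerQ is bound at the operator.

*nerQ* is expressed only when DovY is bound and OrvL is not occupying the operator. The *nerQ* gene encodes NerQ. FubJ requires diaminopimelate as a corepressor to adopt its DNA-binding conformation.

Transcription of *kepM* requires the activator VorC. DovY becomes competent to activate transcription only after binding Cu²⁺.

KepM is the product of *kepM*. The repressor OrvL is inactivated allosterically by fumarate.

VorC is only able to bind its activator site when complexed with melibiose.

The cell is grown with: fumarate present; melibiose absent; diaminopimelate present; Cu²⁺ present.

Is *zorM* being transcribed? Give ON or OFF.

OFF

Melibiose is absent, so VorC is inactive.
Required activator VorC is absent, so *kepM* is not transcribed.
So KepM is not produced.
Diaminopimelate is present, so FubJ is active.
Fumarate is present, so OrvL is inactive.
Cu²⁺ is present, so DovY is active.
No repressor is bound and DovY is active, so *nerQ* is transcribed.
So NerQ is produced and active.
With repressor FubJ bound, *zorM* is not transcribed.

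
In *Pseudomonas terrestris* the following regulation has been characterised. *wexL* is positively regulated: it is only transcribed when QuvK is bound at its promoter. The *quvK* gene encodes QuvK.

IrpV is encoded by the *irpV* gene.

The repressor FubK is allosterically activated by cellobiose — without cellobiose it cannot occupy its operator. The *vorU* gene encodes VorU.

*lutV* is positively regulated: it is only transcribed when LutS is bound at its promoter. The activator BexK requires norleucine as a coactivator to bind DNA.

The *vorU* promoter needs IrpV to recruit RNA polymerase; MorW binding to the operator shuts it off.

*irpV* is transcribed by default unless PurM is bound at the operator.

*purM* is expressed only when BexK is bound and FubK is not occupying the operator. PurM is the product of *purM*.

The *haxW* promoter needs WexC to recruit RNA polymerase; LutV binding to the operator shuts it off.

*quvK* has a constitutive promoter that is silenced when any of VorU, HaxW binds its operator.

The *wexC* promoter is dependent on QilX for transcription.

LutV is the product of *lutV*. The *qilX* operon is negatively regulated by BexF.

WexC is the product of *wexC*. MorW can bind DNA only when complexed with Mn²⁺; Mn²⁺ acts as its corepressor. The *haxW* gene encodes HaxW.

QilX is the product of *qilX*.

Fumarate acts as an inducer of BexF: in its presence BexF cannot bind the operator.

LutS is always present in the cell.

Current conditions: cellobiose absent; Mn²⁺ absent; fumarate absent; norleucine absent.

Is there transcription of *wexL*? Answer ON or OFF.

OFF

Cellobiose is absent, so FubK is inactive.
Norleucine is absent, so BexK is inactive.
Required activator BexK is absent, so *purM* is not transcribed.
So PurM is not produced.
With no repressor bound, *irpV* is transcribed.
So IrpV is produced and active.
Mn²⁺ is absent, so MorW is inactive.
No repressor is bound and IrpV is active, so *vorU* is transcribed.
So VorU is produced and active.
Fumarate is absent, so BexF is active.
With repressor BexF bound, *qilX* is not transcribed.
So QilX is not produced.
Required activator QilX is absent, so *wexC* is not transcribed.
So WexC is not produced.
LutS is produced constitutively and is active.
No repressor is bound and LutS is active, so *lutV* is transcribed.
So LutV is produced and active.
With repressor LutV bound, *haxW* is not transcribed.
So HaxW is not produced.
With repressor VorU bound, *quvK* is not transcribed.
So QuvK is not produced.
Required activator QuvK is absent, so *wexL* is not transcribed.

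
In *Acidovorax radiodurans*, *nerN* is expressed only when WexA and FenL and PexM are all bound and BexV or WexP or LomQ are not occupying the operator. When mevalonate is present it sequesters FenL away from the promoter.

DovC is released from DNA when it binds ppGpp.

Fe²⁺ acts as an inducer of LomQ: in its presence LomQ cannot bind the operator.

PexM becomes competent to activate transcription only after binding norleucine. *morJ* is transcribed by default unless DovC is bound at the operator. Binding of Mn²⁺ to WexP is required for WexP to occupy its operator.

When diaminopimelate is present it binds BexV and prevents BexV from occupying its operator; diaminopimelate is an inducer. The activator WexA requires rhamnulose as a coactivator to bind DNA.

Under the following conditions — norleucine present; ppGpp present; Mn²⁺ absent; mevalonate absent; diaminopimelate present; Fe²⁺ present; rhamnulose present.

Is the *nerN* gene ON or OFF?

ON

Diaminopimelate is present, so BexV is inactive.
Rhamnulose is present, so WexA is active.
Mevalonate is absent, so FenL is active.
Norleucine is present, so PexM is active.
Mn²⁺ is absent, so WexP is inactive.
Fe²⁺ is present, so LomQ is inactive.
No repressor is bound and WexA and FenL and PexM are active, so *nerN* is transcribed.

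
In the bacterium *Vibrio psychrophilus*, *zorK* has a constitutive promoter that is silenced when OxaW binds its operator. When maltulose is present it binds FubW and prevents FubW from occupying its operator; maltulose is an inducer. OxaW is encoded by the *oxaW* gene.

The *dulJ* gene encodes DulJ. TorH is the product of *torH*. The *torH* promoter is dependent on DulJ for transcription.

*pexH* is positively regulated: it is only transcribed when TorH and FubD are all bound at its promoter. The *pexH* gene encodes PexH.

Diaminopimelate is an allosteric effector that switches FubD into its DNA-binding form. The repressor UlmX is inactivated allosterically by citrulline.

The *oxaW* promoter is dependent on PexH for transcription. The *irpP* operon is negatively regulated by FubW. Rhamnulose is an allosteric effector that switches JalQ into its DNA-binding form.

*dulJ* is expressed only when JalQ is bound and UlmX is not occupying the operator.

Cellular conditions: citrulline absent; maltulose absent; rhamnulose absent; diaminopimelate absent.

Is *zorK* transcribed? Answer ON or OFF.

Rhamnulose is absent, so JalQ is inactive.
Citrulline is absent, so UlmX is active.
With repressor UlmX bound, *dulJ* is not transcribed.
So DulJ is not produced.
Required activator DulJ is absent, so *torH* is not transcribed.
So TorH is not produced.
Diaminopimelate is absent, so FubD is inactive.
Required activator TorH is absent, so *pexH* is not transcribed.
So PexH is not produced.
Required activator PexH is absent, so *oxaW* is not transcribed.
So OxaW is not produced.
With no repressor bound, *zorK* is transcribed.

ON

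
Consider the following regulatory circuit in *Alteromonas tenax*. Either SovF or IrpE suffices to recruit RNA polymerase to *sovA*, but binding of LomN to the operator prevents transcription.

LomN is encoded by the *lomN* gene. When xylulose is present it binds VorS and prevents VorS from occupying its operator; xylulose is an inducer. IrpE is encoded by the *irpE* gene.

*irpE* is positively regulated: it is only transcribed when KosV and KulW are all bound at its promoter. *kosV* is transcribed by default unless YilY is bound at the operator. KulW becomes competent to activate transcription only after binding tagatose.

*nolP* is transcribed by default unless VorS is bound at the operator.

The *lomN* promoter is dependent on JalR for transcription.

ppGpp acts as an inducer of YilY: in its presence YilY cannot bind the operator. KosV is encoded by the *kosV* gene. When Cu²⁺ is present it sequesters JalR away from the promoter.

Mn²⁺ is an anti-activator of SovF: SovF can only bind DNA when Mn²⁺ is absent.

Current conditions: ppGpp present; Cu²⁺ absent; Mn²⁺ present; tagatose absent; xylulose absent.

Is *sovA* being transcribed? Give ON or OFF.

Cu²⁺ is absent, so JalR is active.
No repressor is bound and JalR is active, so *lomN* is transcribed.
So LomN is produced and active.
Mn²⁺ is present, so SovF is inactive.
ppGpp is present, so YilY is inactive.
With no repressor bound, *kosV* is transcribed.
So KosV is produced and active.
Tagatose is absent, so KulW is inactive.
Required activator KulW is absent, so *irpE* is not transcribed.
So IrpE is not produced.
With repressor LomN bound, *sovA* is not transcribed.

OFF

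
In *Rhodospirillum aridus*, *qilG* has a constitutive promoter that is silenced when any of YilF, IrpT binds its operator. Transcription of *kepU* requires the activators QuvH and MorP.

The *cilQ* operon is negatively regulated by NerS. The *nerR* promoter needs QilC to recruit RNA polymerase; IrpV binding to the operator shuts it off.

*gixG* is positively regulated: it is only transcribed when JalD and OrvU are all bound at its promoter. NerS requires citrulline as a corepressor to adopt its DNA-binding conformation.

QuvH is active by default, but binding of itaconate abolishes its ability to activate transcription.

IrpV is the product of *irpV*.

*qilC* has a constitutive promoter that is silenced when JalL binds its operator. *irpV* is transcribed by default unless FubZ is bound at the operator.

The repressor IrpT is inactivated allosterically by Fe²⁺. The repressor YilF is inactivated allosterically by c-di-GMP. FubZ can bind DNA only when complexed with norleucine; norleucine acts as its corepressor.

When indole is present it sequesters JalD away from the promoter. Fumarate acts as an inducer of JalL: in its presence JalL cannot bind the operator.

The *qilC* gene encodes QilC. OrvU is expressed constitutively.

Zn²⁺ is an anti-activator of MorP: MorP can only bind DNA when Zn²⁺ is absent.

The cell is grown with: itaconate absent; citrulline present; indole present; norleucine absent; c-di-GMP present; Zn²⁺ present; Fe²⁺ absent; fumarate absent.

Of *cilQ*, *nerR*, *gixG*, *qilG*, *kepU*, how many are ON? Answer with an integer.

0

Citrulline is present, so NerS is active.
With repressor NerS bound, *cilQ* is not transcribed.
→ *cilQ* is OFF.
Norleucine is absent, so FubZ is inactive.
With no repressor bound, *irpV* is transcribed.
So IrpV is produced and active.
Fumarate is absent, so JalL is active.
With repressor JalL bound, *qilC* is not transcribed.
So QilC is not produced.
With repressor IrpV bound, *nerR* is not transcribed.
→ *nerR* is OFF.
Indole is present, so JalD is inactive.
OrvU is produced constitutively and is active.
Required activator JalD is absent, so *gixG* is not transcribed.
→ *gixG* is OFF.
c-di-GMP is present, so YilF is inactive.
Fe²⁺ is absent, so IrpT is active.
With repressor IrpT bound, *qilG* is not transcribed.
→ *qilG* is OFF.
Itaconate is absent, so QuvH is active.
Zn²⁺ is present, so MorP is inactive.
Required activator MorP is absent, so *kepU* is not transcribed.
→ *kepU* is OFF.
0 of the 5 genes are transcribed.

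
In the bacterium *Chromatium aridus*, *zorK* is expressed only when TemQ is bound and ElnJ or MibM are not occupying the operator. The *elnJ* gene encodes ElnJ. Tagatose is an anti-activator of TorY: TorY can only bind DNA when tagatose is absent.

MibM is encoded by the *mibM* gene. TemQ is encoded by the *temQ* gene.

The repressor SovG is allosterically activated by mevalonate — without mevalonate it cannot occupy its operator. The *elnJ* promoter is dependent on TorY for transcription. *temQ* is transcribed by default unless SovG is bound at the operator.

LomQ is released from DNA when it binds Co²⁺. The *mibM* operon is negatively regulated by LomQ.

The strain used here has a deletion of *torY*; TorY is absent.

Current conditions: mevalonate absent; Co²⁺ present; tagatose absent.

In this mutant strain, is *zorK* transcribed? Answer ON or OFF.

OFF

TorY is non-functional in this strain, so it has no effect.
Required activator TorY is absent, so *elnJ* is not transcribed.
So ElnJ is not produced.
Co²⁺ is present, so LomQ is inactive.
With no repressor bound, *mibM* is transcribed.
So MibM is produced and active.
Mevalonate is absent, so SovG is inactive.
With no repressor bound, *temQ* is transcribed.
So TemQ is produced and active.
With repressor MibM bound, *zorK* is not transcribed.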